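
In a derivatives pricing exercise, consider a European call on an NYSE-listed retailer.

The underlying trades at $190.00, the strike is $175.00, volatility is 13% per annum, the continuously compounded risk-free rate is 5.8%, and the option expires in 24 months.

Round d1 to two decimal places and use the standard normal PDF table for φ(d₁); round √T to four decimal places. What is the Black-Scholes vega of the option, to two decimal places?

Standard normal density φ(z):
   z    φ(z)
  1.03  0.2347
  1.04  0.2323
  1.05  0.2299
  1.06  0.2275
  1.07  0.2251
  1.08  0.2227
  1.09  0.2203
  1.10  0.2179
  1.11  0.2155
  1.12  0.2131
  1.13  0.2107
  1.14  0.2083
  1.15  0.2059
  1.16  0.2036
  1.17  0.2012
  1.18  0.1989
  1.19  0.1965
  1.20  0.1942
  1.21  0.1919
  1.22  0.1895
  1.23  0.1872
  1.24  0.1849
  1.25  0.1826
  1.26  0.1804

54.06

σ√T = 0.13·√2 = 0.1838
d₁ = [ln(190/175) + (0.058 + 0.13²/2)·2] / 0.1838 = [0.0822 + 0.1329] / 0.1838 = 1.1702 → 1.17
√T = √2 = 1.4142
φ(d₁) = φ(1.17) = 0.2012
vega = S·φ(d₁)·√T = 190·0.2012·1.4142 = 54.0620
(Call and put vega coincide under Black-Scholes.)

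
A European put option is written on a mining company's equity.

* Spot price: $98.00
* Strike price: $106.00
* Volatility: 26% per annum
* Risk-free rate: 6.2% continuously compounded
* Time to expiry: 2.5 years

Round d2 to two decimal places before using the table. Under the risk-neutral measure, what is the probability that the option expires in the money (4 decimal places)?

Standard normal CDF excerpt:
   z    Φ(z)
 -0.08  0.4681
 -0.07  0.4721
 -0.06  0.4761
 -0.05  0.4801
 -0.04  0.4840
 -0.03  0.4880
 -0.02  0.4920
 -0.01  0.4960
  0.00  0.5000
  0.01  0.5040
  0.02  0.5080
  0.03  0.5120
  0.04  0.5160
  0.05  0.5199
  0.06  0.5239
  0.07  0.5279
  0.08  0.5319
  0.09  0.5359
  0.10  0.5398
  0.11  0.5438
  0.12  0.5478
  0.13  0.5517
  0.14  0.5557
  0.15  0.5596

σ√T = 0.26 × 1.5811 = 0.4111
ln(S/K) + (r + σ²/2)T = ln(98/106) + (0.062 + 0.26²/2)·2.5 = -0.0785 + 0.2395 = 0.1610
d₁ = 0.1610 / 0.4111 = 0.3917 ≈ 0.39
d₂ = d₁ − σ√T = 0.3917 − 0.4111 = -0.0194 ≈ -0.02
Pr(exercise) under Q = N(−d₂) = N(0.02) = 0.5080

0.5080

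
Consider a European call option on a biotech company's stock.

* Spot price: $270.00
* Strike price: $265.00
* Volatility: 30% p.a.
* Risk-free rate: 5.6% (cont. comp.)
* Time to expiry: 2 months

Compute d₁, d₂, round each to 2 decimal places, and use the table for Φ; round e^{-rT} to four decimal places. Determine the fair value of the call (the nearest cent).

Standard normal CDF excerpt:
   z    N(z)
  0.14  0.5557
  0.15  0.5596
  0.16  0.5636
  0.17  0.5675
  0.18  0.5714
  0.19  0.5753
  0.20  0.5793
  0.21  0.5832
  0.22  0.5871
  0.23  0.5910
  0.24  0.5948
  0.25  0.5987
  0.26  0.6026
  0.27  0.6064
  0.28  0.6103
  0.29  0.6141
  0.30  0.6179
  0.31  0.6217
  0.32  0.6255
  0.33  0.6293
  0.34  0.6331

$16.82

T = 0.1667;  σ√T = 0.1225
d₁ = [ln(270/265) + (0.056 + ½·0.3²)·0.1667] / (σ√T) = (0.0187 + 0.0168) / 0.1225 = 0.2901 ⇒ 0.29
d₂ = 0.2901 − 0.1225 = 0.1676 ⇒ 0.17
e^(−rT) = e^(−0.056·0.1667) = 0.9907
N(d₁) = N(0.29) = 0.6141;  N(d₂) = N(0.17) = 0.5675
C = 270·0.6141 − 265·0.9907·0.5675 = 165.8070 − 148.9889 = 16.8181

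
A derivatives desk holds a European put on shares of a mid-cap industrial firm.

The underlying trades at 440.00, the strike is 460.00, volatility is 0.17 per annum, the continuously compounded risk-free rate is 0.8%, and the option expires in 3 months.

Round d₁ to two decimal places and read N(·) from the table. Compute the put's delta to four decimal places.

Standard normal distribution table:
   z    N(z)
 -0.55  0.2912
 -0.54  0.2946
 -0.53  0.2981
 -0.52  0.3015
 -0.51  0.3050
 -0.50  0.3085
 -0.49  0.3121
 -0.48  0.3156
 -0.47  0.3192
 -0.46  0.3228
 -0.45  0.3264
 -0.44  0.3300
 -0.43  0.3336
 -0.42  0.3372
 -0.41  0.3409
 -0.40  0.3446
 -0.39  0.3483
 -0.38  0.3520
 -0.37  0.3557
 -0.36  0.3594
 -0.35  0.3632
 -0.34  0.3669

-0.6772

σ√T = 0.17 × 0.5000 = 0.0850
d₁ = [ln(440/460) + (0.008 + ½·0.17²)·0.25] / (σ√T) = (-0.0445 + 0.0056) / 0.0850 = -0.4569 → -0.46
N(d₁) = N(-0.46) = 0.3228
Δ_put = N(d₁) − 1 = 0.3228 − 1 = -0.6772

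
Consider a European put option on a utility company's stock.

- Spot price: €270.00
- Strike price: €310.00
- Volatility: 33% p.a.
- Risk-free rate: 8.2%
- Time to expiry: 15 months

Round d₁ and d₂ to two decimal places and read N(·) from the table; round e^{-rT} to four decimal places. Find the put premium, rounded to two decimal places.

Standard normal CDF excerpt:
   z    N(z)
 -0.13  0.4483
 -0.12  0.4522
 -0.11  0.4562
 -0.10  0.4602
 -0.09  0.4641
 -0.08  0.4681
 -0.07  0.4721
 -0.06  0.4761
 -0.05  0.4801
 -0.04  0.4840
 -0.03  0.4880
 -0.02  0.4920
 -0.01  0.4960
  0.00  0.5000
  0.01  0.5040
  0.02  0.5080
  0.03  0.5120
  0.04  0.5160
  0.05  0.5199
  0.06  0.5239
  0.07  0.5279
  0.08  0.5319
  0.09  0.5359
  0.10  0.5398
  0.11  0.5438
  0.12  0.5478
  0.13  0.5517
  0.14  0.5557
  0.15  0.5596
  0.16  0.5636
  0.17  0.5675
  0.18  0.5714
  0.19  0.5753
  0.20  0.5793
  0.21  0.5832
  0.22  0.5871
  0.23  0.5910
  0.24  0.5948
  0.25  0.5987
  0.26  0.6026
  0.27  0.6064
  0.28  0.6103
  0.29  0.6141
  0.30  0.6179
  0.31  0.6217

σ√T = 0.33 × 1.1180 = 0.3690
d₁ = [ln(270/310) + (0.082 + 0.33²/2)·1.25] / 0.3690 = [-0.1382 + 0.1706] / 0.3690 = 0.0878 ≈ 0.09
d₂ = d₁ − σ√T = 0.0878 − 0.3690 = -0.2811 ≈ -0.28
e^(−rT) = e^(−0.082·1.25) = 0.9026
N(−d₂) = N(0.28) = 0.6103;  N(−d₁) = N(-0.09) = 0.4641
P = 310·0.9026·0.6103 − 270·0.4641 = 170.7656 − 125.3070 = 45.4586

€45.46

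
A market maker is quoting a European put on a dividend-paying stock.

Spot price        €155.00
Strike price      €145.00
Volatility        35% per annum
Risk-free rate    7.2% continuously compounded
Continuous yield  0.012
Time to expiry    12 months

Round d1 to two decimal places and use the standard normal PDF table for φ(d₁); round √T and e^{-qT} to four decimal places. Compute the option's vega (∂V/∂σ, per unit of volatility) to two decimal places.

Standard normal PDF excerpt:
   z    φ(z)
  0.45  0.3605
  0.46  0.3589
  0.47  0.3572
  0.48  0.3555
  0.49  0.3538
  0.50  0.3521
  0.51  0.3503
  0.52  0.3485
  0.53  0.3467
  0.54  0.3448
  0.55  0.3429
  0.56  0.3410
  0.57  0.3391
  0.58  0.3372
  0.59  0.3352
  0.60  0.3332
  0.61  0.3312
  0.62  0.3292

52.81

T = 1;  σ√T = 0.3500
d₁ = [ln(155/145) + (0.072 − 0.012 + 0.35²/2)·1] / 0.3500 = [0.0667 + 0.1212] / 0.3500 = 0.5370 which rounds to 0.54
√T = √1 = 1.0000
φ(d₁) = φ(0.54) = 0.3448
exp(−qT) = exp(−0.012·1) = 0.9881
vega = S·exp(−qT)·φ(d₁)·√T = 155·0.9881·0.3448·1.0000 = 52.8080
(Vega is the same for a European call and put with the same parameters.)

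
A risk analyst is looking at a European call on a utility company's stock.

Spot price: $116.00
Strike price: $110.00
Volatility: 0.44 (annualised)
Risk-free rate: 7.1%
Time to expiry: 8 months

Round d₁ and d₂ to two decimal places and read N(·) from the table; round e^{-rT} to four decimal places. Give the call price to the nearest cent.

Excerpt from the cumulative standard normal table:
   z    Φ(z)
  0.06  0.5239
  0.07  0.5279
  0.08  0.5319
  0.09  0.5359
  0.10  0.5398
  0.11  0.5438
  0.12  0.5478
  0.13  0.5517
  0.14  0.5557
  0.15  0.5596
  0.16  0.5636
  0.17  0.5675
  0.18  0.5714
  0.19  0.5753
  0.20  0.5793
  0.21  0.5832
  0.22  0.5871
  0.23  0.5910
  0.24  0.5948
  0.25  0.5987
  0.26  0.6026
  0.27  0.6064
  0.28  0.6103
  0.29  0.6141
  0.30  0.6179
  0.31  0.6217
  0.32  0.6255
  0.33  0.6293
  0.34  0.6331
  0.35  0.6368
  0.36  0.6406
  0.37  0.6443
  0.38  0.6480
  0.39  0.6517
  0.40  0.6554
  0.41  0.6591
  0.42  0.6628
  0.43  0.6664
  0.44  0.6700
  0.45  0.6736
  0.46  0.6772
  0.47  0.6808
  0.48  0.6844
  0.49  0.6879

$21.92

σ√T = 0.44 × 0.8165 = 0.3593
ln(S/K) + (r + σ²/2)T = ln(116/110) + (0.071 + 0.44²/2)·0.6667 = 0.0531 + 0.1119 = 0.1650
d₁ = 0.1650 / 0.3593 = 0.4592 which rounds to 0.46
d₂ = d₁ − σ√T = 0.4592 − 0.3593 = 0.1000 which rounds to 0.10
e^(−rT) = e^(−0.071·0.6667) = 0.9538
N(d₁) = N(0.46) = 0.6772;  N(d₂) = N(0.10) = 0.5398
C = 116·0.6772 − 110·0.9538·0.5398 = 78.5552 − 56.6347 = 21.9205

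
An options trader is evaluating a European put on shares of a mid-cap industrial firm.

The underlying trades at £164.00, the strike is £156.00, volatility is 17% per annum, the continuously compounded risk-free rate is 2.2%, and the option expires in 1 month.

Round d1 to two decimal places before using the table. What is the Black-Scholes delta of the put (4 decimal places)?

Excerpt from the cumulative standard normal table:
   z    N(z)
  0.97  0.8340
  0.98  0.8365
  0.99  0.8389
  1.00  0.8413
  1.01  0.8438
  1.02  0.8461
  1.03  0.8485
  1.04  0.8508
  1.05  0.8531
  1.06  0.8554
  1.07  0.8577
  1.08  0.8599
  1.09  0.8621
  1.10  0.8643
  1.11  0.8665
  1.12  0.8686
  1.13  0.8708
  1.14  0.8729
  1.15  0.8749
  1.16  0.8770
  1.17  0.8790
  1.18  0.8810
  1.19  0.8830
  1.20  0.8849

-0.1401

σ√T = 0.17 × 0.2887 = 0.0491
d₁ = [ln(164/156) + (0.022 + 0.17²/2)·0.08333] / 0.0491 = [0.0500 + 0.0030] / 0.0491 = 1.0810 ≈ 1.08
N(d₁) = N(1.08) = 0.8599
Δ_put = N(d₁) − 1 = 0.8599 − 1 = -0.1401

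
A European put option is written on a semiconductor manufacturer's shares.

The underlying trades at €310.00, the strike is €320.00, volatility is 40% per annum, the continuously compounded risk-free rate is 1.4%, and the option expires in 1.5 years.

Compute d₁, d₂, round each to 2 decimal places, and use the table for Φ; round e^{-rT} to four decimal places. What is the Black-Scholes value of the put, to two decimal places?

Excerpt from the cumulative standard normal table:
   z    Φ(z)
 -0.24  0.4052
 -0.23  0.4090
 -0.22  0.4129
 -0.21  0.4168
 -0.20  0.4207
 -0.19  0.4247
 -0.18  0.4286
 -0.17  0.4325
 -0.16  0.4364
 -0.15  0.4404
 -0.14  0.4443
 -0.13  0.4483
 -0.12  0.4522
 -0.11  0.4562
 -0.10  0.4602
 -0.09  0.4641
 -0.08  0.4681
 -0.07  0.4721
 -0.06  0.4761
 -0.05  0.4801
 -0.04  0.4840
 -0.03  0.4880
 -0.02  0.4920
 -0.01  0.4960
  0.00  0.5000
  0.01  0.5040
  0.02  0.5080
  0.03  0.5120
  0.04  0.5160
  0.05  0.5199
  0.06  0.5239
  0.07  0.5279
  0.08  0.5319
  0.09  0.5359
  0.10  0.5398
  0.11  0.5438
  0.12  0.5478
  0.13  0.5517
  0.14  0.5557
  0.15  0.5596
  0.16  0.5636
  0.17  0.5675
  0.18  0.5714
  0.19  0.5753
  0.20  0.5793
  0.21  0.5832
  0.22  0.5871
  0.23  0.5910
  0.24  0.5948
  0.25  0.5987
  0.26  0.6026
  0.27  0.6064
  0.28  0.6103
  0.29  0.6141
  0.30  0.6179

σ√T = 0.4 × 1.2247 = 0.4899
d₁ = [ln(310/320) + (0.014 + 0.4²/2)·1.5] / 0.4899 = [-0.0317 + 0.1410] / 0.4899 = 0.2230 which rounds to 0.22
d₂ = d₁ − σ√T = 0.2230 − 0.4899 = -0.2669 which rounds to -0.27
exp(−rT) = exp(−0.014·1.5) = 0.9792
N(−d₂) = N(0.27) = 0.6064;  N(−d₁) = N(-0.22) = 0.4129
P = 320·0.9792·0.6064 − 310·0.4129 = 190.0118 − 127.9990 = 62.0128

€62.01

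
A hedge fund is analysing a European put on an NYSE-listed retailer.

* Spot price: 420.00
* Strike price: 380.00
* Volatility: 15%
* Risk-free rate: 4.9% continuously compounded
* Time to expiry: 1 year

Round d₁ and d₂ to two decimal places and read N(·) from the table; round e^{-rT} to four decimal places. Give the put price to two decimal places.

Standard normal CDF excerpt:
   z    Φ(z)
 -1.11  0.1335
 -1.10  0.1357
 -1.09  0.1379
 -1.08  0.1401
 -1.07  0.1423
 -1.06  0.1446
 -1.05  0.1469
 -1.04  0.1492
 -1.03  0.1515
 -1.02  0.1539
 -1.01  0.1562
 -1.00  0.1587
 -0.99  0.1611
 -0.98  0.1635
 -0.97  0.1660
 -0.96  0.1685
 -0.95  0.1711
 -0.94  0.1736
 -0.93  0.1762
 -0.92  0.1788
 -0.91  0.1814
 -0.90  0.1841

T = 1;  σ√T = 0.1500
d₁ = [ln(420/380) + (0.049 + ½·0.15²)·1] / (σ√T) = (0.1001 + 0.0602) / 0.1500 = 1.0689 → 1.07
d₂ = 1.0689 − 0.1500 = 0.9189 → 0.92
e^(−rT) = e^(−0.049·1) = 0.9522
P = 380·0.9522·N(-0.92) − 420·N(-1.07) = 380·0.9522·0.1788 − 420·0.1423 = 64.6963 − 59.7660 = 4.9303

4.93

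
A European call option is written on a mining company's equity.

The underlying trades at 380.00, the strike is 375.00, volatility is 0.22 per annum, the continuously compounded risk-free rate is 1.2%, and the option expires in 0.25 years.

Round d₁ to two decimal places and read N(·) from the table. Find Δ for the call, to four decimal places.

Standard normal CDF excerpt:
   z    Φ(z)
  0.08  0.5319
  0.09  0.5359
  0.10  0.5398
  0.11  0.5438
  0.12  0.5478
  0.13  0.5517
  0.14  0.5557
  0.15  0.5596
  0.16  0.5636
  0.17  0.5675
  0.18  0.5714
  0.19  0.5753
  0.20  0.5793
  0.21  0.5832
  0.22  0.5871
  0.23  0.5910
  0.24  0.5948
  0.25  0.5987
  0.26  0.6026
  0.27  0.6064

σ√T = 0.22·√0.25 = 0.1100
ln(S/K) + (r + σ²/2)T = ln(380/375) + (0.012 + 0.22²/2)·0.25 = 0.0132 + 0.0090 = 0.0223
d₁ = 0.0223 / 0.1100 = 0.2027 ⇒ 0.20
N(d₁) = N(0.20) = 0.5793
Δ_call = N(d₁) = 0.5793

0.5793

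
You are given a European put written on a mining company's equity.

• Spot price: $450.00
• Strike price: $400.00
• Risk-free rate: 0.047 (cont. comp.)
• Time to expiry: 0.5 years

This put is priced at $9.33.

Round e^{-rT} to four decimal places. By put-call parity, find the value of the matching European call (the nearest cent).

e^(−rT) = e^(−0.047·0.5) = 0.9768
Put-call parity: C − P = S − K·e^(−rT) = 450 − 400·0.9768 = 450 − 390.7200 = 59.2800
C = P + (C − P) = 9.33 + (59.2800) = 68.6100

$68.61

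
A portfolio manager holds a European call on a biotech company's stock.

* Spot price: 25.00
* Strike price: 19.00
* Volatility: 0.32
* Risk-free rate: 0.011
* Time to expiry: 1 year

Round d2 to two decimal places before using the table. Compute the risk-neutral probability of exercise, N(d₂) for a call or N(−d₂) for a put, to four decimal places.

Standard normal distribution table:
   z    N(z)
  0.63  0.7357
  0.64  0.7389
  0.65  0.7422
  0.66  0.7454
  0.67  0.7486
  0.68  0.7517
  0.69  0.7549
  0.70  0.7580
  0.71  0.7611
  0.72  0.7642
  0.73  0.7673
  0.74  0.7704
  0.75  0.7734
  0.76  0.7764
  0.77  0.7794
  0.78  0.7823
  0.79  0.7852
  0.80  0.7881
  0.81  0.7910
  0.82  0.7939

σ√T = 0.32 × 1.0000 = 0.3200
d₁ = [ln(25/19) + (0.011 + 0.32²/2)·1] / 0.3200 = [0.2744 + 0.0622] / 0.3200 = 1.0520 ≈ 1.05
d₂ = d₁ − σ√T = 1.0520 − 0.3200 = 0.7320 ≈ 0.73
Pr(exercise) under Q = N(d₂) = 0.7673

0.7673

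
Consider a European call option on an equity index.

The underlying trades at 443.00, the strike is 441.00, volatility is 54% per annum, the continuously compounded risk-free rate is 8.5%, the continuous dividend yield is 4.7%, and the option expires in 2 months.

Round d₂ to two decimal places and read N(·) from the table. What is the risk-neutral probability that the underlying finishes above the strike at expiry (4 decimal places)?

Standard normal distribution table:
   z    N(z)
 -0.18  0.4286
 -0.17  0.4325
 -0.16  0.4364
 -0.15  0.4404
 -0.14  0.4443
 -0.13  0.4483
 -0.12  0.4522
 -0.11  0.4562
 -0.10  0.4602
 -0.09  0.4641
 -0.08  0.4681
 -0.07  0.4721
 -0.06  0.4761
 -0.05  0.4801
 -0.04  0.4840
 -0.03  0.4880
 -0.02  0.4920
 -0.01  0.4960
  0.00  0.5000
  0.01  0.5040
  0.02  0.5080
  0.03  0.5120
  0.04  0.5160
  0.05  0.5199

T = 0.1667;  σ√T = 0.2205
d₁ = [ln(443/441) + (0.085 − 0.047 + 0.54²/2)·0.1667] / 0.2205 = [0.0045 + 0.0306] / 0.2205 = 0.1595 ≈ 0.16
d₂ = d₁ − σ√T = 0.1595 − 0.2205 = -0.0610 ≈ -0.06
Pr(exercise) under Q = N(d₂) = 0.4761

0.4761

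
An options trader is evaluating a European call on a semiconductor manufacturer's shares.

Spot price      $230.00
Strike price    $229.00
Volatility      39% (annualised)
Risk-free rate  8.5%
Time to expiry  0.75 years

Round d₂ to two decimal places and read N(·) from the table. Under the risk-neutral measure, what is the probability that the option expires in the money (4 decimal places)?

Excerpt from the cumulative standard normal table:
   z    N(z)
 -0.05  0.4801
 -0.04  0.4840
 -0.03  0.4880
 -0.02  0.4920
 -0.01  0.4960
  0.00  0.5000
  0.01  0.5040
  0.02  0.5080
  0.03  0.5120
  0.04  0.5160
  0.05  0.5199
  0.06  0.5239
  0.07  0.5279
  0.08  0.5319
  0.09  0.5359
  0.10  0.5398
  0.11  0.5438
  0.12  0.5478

0.5120

σ√T = 0.39 × 0.8660 = 0.3377
d₁ = [ln(230/229) + (0.085 + 0.39²/2)·0.75] / 0.3377 = [0.0044 + 0.1208] / 0.3377 = 0.3705 ⇒ 0.37
d₂ = d₁ − σ√T = 0.3705 − 0.3377 = 0.0328 ⇒ 0.03
Pr(exercise) under Q = N(d₂) = 0.5120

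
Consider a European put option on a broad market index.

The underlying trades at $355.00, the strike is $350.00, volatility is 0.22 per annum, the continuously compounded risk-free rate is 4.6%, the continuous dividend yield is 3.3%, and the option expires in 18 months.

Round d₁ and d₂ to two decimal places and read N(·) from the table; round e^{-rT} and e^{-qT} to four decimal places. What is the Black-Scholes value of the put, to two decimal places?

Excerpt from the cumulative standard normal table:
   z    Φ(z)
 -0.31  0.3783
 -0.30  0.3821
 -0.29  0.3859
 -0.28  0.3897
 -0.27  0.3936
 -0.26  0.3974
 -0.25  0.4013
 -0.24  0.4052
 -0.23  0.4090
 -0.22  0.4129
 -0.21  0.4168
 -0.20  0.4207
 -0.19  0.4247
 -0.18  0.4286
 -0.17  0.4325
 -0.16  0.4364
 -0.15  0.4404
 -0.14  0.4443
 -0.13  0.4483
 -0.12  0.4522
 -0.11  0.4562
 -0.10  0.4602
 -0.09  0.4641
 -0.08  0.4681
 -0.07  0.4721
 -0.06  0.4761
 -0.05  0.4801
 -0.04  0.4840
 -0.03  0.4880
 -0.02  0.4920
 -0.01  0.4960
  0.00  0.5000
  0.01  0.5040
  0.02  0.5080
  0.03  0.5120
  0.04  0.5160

$30.37

σ√T = 0.22·√1.5 = 0.2694
d₁ = [ln(355/350) + (0.046 − 0.033 + 0.22²/2)·1.5] / 0.2694 = [0.0142 + 0.0558] / 0.2694 = 0.2597 ⇒ 0.26
d₂ = d₁ − σ√T = 0.2597 − 0.2694 = -0.0097 ⇒ -0.01
e^(−qT) = e^(−0.033·1.5) = 0.9517;  e^(−rT) = e^(−0.046·1.5) = 0.9333
N(−d₂) = N(0.01) = 0.5040;  N(−d₁) = N(-0.26) = 0.3974
P = 350·0.9333·0.5040 − 355·0.9517·0.3974 = 164.6341 − 134.2630 = 30.3711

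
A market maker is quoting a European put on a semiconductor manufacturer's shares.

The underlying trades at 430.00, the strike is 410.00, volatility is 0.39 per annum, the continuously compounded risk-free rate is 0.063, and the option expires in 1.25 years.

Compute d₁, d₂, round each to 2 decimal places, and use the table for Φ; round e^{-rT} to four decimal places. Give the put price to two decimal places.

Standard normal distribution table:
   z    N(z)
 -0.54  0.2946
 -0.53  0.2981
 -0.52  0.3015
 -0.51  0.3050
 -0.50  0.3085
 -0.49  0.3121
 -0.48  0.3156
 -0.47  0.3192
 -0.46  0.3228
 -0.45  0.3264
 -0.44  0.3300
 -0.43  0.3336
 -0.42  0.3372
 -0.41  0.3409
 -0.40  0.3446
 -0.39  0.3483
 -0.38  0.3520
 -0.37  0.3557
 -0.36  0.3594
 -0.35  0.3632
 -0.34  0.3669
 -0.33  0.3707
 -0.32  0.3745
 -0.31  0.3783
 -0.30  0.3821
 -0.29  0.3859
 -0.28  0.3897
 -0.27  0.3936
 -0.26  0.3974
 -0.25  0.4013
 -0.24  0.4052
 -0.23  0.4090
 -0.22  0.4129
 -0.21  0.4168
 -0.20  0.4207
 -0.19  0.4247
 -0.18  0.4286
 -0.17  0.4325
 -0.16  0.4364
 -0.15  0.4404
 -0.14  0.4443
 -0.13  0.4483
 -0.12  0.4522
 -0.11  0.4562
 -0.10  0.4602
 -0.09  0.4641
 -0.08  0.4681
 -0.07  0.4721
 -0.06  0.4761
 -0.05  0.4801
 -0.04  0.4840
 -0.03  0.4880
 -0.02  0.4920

47.76

T = 1.25;  σ√T = 0.4360
d₁ = [ln(430/410) + (0.063 + ½·0.39²)·1.25] / (σ√T) = (0.0476 + 0.1738) / 0.4360 = 0.5079 which rounds to 0.51
d₂ = 0.5079 − 0.4360 = 0.0718 which rounds to 0.07
exp(−rT) = exp(−0.063·1.25) = 0.9243
P = 410·0.9243·N(-0.07) − 430·N(-0.51) = 410·0.9243·0.4721 − 430·0.3050 = 178.9084 − 131.1500 = 47.7584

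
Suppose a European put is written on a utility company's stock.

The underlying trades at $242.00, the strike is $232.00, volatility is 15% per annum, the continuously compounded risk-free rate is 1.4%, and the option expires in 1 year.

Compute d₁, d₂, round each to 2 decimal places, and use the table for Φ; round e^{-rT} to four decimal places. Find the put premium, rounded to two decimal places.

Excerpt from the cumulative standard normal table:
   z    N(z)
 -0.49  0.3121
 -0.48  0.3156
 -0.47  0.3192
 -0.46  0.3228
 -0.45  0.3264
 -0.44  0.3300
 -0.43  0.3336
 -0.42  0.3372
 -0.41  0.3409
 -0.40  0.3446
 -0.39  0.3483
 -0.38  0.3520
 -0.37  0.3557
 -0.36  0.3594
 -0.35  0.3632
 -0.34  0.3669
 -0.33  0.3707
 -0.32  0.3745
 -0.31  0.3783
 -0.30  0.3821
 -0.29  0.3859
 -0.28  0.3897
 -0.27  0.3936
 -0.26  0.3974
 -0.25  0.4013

σ√T = 0.15 × 1.0000 = 0.1500
d₁ = [ln(242/232) + (0.014 + ½·0.15²)·1] / (σ√T) = (0.0422 + 0.0253) / 0.1500 = 0.4497 which rounds to 0.45
d₂ = 0.4497 − 0.1500 = 0.2997 which rounds to 0.30
exp(−rT) = exp(−0.014·1) = 0.9861
P = 232·0.9861·N(-0.30) − 242·N(-0.45) = 232·0.9861·0.3821 − 242·0.3264 = 87.4150 − 78.9888 = 8.4262

$8.43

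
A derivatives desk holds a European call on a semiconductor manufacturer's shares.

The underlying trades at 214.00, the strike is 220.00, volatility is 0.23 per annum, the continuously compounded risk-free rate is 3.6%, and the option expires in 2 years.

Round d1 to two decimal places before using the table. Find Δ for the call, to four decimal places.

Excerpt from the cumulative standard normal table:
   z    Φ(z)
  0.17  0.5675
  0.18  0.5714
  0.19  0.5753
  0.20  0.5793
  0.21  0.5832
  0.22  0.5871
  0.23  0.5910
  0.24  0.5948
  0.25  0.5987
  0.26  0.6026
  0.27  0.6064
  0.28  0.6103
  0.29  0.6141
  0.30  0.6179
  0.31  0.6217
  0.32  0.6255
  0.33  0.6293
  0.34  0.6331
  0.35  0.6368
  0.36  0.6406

σ√T = 0.23 × 1.4142 = 0.3253
d₁ = [ln(214/220) + (0.036 + 0.23²/2)·2] / 0.3253 = [-0.0277 + 0.1249] / 0.3253 = 0.2990 → 0.30
N(d₁) = N(0.30) = 0.6179
Δ_call = N(d₁) = 0.6179

0.6179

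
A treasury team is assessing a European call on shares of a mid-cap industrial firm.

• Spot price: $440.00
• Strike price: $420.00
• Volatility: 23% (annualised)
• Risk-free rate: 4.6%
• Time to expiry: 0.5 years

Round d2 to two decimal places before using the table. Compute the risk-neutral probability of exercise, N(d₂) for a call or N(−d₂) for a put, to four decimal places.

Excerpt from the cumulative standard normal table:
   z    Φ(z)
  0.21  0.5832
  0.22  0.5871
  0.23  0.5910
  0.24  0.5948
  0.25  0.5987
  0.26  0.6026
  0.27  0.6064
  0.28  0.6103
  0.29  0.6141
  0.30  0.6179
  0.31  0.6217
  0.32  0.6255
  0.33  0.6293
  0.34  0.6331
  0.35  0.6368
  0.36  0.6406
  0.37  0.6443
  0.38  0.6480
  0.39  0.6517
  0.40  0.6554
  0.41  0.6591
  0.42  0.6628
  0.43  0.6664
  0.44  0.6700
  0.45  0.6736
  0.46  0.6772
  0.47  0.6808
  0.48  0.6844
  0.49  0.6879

0.6368

T = 0.5;  σ√T = 0.1626
d₁ = [ln(440/420) + (0.046 + 0.23²/2)·0.5] / 0.1626 = [0.0465 + 0.0362] / 0.1626 = 0.5088 which rounds to 0.51
d₂ = d₁ − σ√T = 0.5088 − 0.1626 = 0.3461 which rounds to 0.35
Risk-neutral Pr[S_T > K] = N(d₂) = N(0.35) = 0.6368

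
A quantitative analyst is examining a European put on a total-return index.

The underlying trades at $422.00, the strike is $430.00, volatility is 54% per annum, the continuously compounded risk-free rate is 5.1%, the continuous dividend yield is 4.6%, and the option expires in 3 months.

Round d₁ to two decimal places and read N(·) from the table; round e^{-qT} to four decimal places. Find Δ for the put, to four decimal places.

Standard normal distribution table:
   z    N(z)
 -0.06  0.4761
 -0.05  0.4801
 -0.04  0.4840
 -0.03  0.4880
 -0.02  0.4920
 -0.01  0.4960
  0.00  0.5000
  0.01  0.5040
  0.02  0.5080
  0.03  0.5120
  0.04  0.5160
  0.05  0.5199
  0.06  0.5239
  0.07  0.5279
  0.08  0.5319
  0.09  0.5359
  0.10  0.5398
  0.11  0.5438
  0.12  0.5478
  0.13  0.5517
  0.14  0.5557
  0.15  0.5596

-0.4667

T = 0.25;  σ√T = 0.2700
d₁ = [ln(422/430) + (0.051 − 0.046 + 0.54²/2)·0.25] / 0.2700 = [-0.0188 + 0.0377] / 0.2700 = 0.0701 → 0.07
N(d₁) = N(0.07) = 0.5279
Δ_put = exp(−qT)·(N(d₁) − 1) = 0.9886·(0.5279 − 1) = -0.4667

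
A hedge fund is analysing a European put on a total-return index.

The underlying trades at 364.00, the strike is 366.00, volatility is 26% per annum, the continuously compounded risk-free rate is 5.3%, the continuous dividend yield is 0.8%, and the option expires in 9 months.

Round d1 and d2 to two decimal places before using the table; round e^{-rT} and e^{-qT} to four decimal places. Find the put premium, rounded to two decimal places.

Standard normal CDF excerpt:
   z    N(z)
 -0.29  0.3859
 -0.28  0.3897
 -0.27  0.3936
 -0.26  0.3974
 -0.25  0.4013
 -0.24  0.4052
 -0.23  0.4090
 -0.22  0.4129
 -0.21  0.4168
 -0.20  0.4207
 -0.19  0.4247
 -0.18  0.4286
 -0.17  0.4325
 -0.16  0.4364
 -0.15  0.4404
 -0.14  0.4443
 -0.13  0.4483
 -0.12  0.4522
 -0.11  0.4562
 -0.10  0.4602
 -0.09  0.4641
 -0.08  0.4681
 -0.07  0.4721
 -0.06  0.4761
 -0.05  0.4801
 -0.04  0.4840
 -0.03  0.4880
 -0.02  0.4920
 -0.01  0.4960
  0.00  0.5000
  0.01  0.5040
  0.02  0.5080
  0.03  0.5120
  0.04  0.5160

σ√T = 0.26 × 0.8660 = 0.2252
ln(S/K) + (r − q + σ²/2)T = ln(364/366) + (0.053 − 0.008 + 0.26²/2)·0.75 = -0.0055 + 0.0591 = 0.0536
d₁ = 0.0536 / 0.2252 = 0.2381 which rounds to 0.24
d₂ = d₁ − σ√T = 0.2381 − 0.2252 = 0.0130 which rounds to 0.01
exp(−qT) = exp(−0.008·0.75) = 0.9940;  exp(−rT) = exp(−0.053·0.75) = 0.9610
N(−d₂) = N(-0.01) = 0.4960;  N(−d₁) = N(-0.24) = 0.4052
P = 366·0.9610·0.4960 − 364·0.9940·0.4052 = 174.4561 − 146.6078 = 27.8483

27.85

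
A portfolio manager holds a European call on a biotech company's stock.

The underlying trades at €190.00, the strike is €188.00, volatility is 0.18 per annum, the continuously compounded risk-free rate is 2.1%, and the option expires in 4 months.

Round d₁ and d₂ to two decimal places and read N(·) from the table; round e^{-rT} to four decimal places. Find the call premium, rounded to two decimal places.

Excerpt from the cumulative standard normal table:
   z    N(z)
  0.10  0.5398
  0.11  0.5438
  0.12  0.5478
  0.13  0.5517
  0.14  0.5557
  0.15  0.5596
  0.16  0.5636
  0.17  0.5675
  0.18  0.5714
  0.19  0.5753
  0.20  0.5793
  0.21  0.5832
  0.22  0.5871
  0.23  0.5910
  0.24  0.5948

€9.28

σ√T = 0.18 × 0.5774 = 0.1039
d₁ = [ln(190/188) + (0.021 + 0.18²/2)·0.3333] / 0.1039 = [0.0106 + 0.0124] / 0.1039 = 0.2211 ≈ 0.22
d₂ = d₁ − σ√T = 0.2211 − 0.1039 = 0.1172 ≈ 0.12
e^(−rT) = e^(−0.021·0.3333) = 0.9930
C = 190·N(0.22) − 188·0.9930·N(0.12) = 190·0.5871 − 188·0.9930·0.5478 = 111.5490 − 102.2655 = 9.2835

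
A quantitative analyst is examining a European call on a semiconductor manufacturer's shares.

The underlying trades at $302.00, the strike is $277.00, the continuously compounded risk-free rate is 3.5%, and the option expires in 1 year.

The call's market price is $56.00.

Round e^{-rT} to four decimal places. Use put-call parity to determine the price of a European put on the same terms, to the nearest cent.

e^(−rT) = e^(−0.035·1) = 0.9656
Put-call parity: C − P = S − K·e^(−rT) = 302 − 277·0.9656 = 302 − 267.4712 = 34.5288
P = C − (C − P) = 56.00 − (34.5288) = 21.4712

$21.47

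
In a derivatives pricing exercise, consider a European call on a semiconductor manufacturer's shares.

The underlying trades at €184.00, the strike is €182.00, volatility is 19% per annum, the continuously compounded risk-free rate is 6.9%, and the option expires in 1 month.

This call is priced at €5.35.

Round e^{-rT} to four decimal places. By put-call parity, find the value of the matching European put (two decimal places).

€2.31

e^(−rT) = e^(−0.069·0.08333) = 0.9943
Put-call parity: C − P = S − K·e^(−rT) = 184 − 182·0.9943 = 184 − 180.9626 = 3.0374
P = C − (C − P) = 5.35 − (3.0374) = 2.3126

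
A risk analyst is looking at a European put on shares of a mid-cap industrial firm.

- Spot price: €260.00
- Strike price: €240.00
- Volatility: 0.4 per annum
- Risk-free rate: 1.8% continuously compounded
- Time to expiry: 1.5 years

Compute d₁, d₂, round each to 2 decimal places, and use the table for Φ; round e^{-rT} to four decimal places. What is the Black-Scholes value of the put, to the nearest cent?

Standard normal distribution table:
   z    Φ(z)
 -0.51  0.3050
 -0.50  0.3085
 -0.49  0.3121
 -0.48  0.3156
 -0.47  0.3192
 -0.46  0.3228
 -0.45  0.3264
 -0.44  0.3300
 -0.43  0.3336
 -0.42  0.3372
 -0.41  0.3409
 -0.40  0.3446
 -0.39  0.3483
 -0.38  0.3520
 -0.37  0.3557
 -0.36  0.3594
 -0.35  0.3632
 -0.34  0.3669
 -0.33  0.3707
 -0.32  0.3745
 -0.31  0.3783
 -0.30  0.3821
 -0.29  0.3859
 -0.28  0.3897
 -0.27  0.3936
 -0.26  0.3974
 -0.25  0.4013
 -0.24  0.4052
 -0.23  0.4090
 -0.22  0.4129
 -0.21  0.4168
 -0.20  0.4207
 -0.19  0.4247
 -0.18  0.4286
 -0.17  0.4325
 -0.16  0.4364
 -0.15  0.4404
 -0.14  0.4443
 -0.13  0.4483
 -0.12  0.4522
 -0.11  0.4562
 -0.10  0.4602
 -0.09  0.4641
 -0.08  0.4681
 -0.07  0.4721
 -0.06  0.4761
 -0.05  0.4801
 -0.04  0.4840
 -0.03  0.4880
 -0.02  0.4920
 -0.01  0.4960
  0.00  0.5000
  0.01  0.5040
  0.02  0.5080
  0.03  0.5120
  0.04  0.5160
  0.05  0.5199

€35.68

T = 1.5;  σ√T = 0.4899
d₁ = [ln(260/240) + (0.018 + 0.4²/2)·1.5] / 0.4899 = [0.0800 + 0.1470] / 0.4899 = 0.4634 ≈ 0.46
d₂ = d₁ − σ√T = 0.4634 − 0.4899 = -0.0264 ≈ -0.03
e^(−rT) = e^(−0.018·1.5) = 0.9734
N(−d₂) = N(0.03) = 0.5120;  N(−d₁) = N(-0.46) = 0.3228
P = 240·0.9734·0.5120 − 260·0.3228 = 119.6114 − 83.9280 = 35.6834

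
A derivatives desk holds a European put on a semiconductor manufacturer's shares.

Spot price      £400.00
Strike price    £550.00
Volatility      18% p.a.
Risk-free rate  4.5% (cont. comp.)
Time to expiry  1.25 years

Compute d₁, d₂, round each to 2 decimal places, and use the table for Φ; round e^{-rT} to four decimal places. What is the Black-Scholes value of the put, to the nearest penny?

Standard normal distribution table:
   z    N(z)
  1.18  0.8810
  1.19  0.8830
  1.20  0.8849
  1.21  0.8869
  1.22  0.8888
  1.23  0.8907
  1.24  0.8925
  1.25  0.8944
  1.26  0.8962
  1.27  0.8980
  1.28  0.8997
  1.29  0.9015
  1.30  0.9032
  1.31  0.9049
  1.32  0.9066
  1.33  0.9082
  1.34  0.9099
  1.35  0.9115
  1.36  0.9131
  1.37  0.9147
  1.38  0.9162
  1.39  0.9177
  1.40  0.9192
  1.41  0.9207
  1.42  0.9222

£123.95

T = 1.25;  σ√T = 0.2012
d₁ = [ln(400/550) + (0.045 + 0.18²/2)·1.25] / 0.2012 = [-0.3185 + 0.0765] / 0.2012 = -1.2023 which rounds to -1.20
d₂ = d₁ − σ√T = -1.2023 − 0.2012 = -1.4035 which rounds to -1.40
exp(−rT) = exp(−0.045·1.25) = 0.9453
N(−d₂) = N(1.40) = 0.9192;  N(−d₁) = N(1.20) = 0.8849
P = 550·0.9453·0.9192 − 400·0.8849 = 477.9059 − 353.9600 = 123.9459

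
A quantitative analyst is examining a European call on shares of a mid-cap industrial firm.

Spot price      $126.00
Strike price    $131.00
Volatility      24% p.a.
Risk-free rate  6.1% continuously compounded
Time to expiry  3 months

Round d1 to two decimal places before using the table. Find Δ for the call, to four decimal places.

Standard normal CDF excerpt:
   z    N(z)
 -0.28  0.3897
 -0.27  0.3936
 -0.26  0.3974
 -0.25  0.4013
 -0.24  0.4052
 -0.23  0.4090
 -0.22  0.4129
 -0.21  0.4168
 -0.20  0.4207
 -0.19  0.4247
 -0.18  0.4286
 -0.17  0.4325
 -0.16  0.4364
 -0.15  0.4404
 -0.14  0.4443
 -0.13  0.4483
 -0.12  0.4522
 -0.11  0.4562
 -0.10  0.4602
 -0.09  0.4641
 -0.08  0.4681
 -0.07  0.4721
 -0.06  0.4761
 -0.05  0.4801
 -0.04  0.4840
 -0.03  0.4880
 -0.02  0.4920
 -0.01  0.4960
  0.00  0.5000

T = 0.25;  σ√T = 0.1200
d₁ = [ln(126/131) + (0.061 + 0.24²/2)·0.25] / 0.1200 = [-0.0389 + 0.0224] / 0.1200 = -0.1372 ⇒ -0.14
N(d₁) = N(-0.14) = 0.4443
Δ_call = N(d₁) = 0.4443

0.4443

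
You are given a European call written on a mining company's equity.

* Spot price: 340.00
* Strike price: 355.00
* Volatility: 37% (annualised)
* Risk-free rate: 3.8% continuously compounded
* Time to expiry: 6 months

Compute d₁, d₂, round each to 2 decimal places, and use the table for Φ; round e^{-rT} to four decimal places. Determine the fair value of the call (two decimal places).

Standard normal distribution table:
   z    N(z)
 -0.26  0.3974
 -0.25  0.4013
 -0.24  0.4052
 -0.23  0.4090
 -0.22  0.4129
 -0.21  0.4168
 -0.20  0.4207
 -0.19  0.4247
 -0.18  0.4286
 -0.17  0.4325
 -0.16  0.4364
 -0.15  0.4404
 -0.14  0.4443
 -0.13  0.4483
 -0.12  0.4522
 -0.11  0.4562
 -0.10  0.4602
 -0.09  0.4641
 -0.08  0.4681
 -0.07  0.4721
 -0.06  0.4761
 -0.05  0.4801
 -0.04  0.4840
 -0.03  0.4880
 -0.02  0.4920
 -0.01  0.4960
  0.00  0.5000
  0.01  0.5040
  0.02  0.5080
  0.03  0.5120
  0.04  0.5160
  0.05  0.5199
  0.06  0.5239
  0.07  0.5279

σ√T = 0.37·√0.5 = 0.2616
d₁ = [ln(340/355) + (0.038 + ½·0.37²)·0.5] / (σ√T) = (-0.0432 + 0.0532) / 0.2616 = 0.0384 → 0.04
d₂ = 0.0384 − 0.2616 = -0.2232 → -0.22
exp(−rT) = exp(−0.038·0.5) = 0.9812
N(d₁) = N(0.04) = 0.5160;  N(d₂) = N(-0.22) = 0.4129
C = 340·0.5160 − 355·0.9812·0.4129 = 175.4400 − 143.8238 = 31.6162

31.62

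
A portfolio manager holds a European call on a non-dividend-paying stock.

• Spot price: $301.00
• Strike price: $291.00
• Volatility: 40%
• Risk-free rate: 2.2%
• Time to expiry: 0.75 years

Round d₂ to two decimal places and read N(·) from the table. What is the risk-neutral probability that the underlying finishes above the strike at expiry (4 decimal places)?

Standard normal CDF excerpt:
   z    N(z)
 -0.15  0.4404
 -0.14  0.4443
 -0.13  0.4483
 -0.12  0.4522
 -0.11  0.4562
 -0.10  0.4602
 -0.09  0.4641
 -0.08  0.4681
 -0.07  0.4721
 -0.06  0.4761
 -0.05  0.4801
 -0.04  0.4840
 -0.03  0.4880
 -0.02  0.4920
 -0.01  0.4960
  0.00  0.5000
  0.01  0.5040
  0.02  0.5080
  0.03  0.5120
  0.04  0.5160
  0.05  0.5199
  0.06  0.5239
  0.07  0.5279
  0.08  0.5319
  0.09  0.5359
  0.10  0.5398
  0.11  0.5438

σ√T = 0.4·√0.75 = 0.3464
ln(S/K) + (r + σ²/2)T = ln(301/291) + (0.022 + 0.4²/2)·0.75 = 0.0338 + 0.0765 = 0.1103
d₁ = 0.1103 / 0.3464 = 0.3184 ≈ 0.32
d₂ = d₁ − σ√T = 0.3184 − 0.3464 = -0.0280 ≈ -0.03
Risk-neutral Pr[S_T > K] = N(d₂) = N(-0.03) = 0.4880

0.4880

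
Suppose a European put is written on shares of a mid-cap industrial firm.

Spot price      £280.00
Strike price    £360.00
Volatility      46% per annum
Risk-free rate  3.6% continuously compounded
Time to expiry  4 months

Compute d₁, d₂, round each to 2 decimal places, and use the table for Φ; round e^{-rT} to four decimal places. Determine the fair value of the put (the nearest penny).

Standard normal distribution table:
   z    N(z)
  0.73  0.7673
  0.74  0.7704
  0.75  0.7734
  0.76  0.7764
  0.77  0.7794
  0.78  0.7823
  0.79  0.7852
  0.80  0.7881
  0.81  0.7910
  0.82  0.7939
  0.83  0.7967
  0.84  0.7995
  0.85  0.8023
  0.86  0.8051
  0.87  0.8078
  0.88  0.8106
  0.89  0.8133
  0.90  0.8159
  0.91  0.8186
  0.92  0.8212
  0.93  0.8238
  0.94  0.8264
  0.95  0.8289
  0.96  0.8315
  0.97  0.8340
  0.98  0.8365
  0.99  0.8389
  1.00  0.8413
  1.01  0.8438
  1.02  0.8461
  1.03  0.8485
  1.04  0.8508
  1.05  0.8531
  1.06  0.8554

σ√T = 0.46·√0.3333 = 0.2656
d₁ = [ln(280/360) + (0.036 + ½·0.46²)·0.3333] / (σ√T) = (-0.2513 + 0.0473) / 0.2656 = -0.7683 which rounds to -0.77
d₂ = -0.7683 − 0.2656 = -1.0339 which rounds to -1.03
exp(−rT) = exp(−0.036·0.3333) = 0.9881
N(−d₂) = N(1.03) = 0.8485;  N(−d₁) = N(0.77) = 0.7794
P = 360·0.9881·0.8485 − 280·0.7794 = 301.8250 − 218.2320 = 83.5930

£83.59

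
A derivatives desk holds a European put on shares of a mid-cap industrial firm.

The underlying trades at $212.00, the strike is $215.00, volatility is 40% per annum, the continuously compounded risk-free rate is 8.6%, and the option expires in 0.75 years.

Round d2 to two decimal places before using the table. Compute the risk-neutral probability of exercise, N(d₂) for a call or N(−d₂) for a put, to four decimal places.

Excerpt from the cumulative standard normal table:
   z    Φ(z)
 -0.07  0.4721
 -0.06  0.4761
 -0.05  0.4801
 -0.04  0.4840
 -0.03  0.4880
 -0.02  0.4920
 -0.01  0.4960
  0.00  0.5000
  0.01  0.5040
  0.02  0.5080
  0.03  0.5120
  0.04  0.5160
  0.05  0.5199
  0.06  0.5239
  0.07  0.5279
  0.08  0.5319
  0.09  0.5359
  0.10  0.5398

0.5120

σ√T = 0.4·√0.75 = 0.3464
ln(S/K) + (r + σ²/2)T = ln(212/215) + (0.086 + 0.4²/2)·0.75 = -0.0141 + 0.1245 = 0.1104
d₁ = 0.1104 / 0.3464 = 0.3188 ≈ 0.32
d₂ = d₁ − σ√T = 0.3188 − 0.3464 = -0.0276 ≈ -0.03
Risk-neutral Pr[S_T < K] = N(−d₂) = N(0.03) = 0.5120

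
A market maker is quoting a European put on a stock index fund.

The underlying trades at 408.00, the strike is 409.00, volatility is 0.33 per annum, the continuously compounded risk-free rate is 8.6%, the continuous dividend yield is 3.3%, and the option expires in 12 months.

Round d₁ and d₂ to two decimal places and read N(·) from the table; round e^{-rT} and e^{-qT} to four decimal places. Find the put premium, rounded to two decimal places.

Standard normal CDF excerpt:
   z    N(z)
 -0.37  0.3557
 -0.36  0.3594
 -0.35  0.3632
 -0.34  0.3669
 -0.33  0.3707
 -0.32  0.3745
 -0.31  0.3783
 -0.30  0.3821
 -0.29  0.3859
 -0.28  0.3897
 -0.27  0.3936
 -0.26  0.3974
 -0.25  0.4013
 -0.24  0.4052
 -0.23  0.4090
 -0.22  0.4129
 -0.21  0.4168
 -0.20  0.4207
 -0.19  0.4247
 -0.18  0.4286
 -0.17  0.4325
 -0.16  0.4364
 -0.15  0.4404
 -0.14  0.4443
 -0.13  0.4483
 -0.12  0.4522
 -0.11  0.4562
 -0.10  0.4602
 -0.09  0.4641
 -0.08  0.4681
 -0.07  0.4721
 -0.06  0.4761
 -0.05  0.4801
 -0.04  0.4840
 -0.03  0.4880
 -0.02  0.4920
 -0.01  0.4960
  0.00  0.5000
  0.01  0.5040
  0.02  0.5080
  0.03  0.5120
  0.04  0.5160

T = 1;  σ√T = 0.3300
d₁ = [ln(408/409) + (0.086 − 0.033 + 0.33²/2)·1] / 0.3300 = [-0.0024 + 0.1074] / 0.3300 = 0.3182 which rounds to 0.32
d₂ = d₁ − σ√T = 0.3182 − 0.3300 = -0.0118 which rounds to -0.01
exp(−qT) = exp(−0.033·1) = 0.9675;  exp(−rT) = exp(−0.086·1) = 0.9176
N(−d₂) = N(0.01) = 0.5040;  N(−d₁) = N(-0.32) = 0.3745
P = 409·0.9176·0.5040 − 408·0.9675·0.3745 = 189.1504 − 147.8301 = 41.3203

41.32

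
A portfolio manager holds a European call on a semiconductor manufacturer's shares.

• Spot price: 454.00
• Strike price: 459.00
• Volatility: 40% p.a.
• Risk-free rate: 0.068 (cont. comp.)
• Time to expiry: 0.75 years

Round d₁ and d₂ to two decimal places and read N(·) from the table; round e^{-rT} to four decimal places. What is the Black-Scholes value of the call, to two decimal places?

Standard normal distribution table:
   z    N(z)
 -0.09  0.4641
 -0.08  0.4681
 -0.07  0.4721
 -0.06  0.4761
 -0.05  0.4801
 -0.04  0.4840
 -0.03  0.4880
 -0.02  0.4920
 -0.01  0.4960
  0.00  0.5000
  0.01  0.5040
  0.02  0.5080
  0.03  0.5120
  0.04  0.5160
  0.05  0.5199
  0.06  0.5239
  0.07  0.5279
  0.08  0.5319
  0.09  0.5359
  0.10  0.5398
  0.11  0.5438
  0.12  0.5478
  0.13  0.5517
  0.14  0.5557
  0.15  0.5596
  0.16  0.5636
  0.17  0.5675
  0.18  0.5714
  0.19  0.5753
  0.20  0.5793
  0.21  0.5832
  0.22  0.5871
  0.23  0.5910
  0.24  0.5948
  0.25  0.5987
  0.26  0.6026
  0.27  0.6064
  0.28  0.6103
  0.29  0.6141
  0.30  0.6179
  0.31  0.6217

71.13

σ√T = 0.4 × 0.8660 = 0.3464
ln(S/K) + (r + σ²/2)T = ln(454/459) + (0.068 + 0.4²/2)·0.75 = -0.0110 + 0.1110 = 0.1000
d₁ = 0.1000 / 0.3464 = 0.2888 ⇒ 0.29
d₂ = d₁ − σ√T = 0.2888 − 0.3464 = -0.0576 ⇒ -0.06
exp(−rT) = exp(−0.068·0.75) = 0.9503
N(d₁) = N(0.29) = 0.6141;  N(d₂) = N(-0.06) = 0.4761
C = 454·0.6141 − 459·0.9503·0.4761 = 278.8014 − 207.6690 = 71.1324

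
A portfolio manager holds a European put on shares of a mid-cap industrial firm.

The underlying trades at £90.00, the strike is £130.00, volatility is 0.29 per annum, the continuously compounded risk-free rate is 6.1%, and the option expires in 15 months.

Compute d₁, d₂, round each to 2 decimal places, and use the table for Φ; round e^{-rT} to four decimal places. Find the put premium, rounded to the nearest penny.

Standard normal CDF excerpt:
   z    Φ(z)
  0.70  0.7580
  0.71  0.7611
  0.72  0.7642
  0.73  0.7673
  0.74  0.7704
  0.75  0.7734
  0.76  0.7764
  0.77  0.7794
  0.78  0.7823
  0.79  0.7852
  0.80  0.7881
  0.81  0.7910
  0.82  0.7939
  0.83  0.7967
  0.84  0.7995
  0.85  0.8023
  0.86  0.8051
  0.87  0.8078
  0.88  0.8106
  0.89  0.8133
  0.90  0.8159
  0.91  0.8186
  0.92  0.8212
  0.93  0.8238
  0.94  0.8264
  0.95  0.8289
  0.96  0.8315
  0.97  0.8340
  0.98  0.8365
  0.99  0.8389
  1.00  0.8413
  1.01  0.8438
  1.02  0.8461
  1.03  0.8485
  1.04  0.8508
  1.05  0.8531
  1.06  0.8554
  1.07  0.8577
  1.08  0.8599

£33.70

σ√T = 0.29 × 1.1180 = 0.3242
ln(S/K) + (r + σ²/2)T = ln(90/130) + (0.061 + 0.29²/2)·1.25 = -0.3677 + 0.1288 = -0.2389
d₁ = -0.2389 / 0.3242 = -0.7369 ⇒ -0.74
d₂ = d₁ − σ√T = -0.7369 − 0.3242 = -1.0611 ⇒ -1.06
e^(−rT) = e^(−0.061·1.25) = 0.9266
P = 130·0.9266·N(1.06) − 90·N(0.74) = 130·0.9266·0.8554 − 90·0.7704 = 103.0398 − 69.3360 = 33.7038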